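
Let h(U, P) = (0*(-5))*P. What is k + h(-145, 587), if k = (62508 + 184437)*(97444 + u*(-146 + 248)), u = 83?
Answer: 26153944950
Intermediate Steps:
k = 26153944950 (k = (62508 + 184437)*(97444 + 83*(-146 + 248)) = 246945*(97444 + 83*102) = 246945*(97444 + 8466) = 246945*105910 = 26153944950)
h(U, P) = 0 (h(U, P) = 0*P = 0)
k + h(-145, 587) = 26153944950 + 0 = 26153944950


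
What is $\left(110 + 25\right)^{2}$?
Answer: $18225$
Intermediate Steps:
$\left(110 + 25\right)^{2} = 135^{2} = 18225$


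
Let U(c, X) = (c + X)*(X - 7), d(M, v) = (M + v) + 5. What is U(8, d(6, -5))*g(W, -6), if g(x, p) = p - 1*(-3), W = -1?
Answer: 42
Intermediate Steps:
d(M, v) = 5 + M + v
g(x, p) = 3 + p (g(x, p) = p + 3 = 3 + p)
U(c, X) = (-7 + X)*(X + c) (U(c, X) = (X + c)*(-7 + X) = (-7 + X)*(X + c))
U(8, d(6, -5))*g(W, -6) = ((5 + 6 - 5)² - 7*(5 + 6 - 5) - 7*8 + (5 + 6 - 5)*8)*(3 - 6) = (6² - 7*6 - 56 + 6*8)*(-3) = (36 - 42 - 56 + 48)*(-3) = -14*(-3) = 42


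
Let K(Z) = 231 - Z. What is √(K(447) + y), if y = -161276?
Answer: 2*I*√40373 ≈ 401.86*I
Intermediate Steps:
√(K(447) + y) = √((231 - 1*447) - 161276) = √((231 - 447) - 161276) = √(-216 - 161276) = √(-161492) = 2*I*√40373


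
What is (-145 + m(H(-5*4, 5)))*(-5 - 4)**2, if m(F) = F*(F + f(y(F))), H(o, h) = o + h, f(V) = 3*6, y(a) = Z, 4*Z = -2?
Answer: -15390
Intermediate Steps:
Z = -1/2 (Z = (1/4)*(-2) = -1/2 ≈ -0.50000)
y(a) = -1/2
f(V) = 18
H(o, h) = h + o
m(F) = F*(18 + F) (m(F) = F*(F + 18) = F*(18 + F))
(-145 + m(H(-5*4, 5)))*(-5 - 4)**2 = (-145 + (5 - 5*4)*(18 + (5 - 5*4)))*(-5 - 4)**2 = (-145 + (5 - 20)*(18 + (5 - 20)))*(-9)**2 = (-145 - 15*(18 - 15))*81 = (-145 - 15*3)*81 = (-145 - 45)*81 = -190*81 = -15390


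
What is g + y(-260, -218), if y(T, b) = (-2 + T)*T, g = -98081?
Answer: -29961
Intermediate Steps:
y(T, b) = T*(-2 + T)
g + y(-260, -218) = -98081 - 260*(-2 - 260) = -98081 - 260*(-262) = -98081 + 68120 = -29961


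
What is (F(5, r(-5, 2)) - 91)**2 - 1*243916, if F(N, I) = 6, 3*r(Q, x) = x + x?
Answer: -236691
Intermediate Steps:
r(Q, x) = 2*x/3 (r(Q, x) = (x + x)/3 = (2*x)/3 = 2*x/3)
(F(5, r(-5, 2)) - 91)**2 - 1*243916 = (6 - 91)**2 - 1*243916 = (-85)**2 - 243916 = 7225 - 243916 = -236691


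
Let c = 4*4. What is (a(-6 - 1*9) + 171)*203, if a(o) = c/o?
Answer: 517447/15 ≈ 34496.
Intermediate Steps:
c = 16
a(o) = 16/o
(a(-6 - 1*9) + 171)*203 = (16/(-6 - 1*9) + 171)*203 = (16/(-6 - 9) + 171)*203 = (16/(-15) + 171)*203 = (16*(-1/15) + 171)*203 = (-16/15 + 171)*203 = (2549/15)*203 = 517447/15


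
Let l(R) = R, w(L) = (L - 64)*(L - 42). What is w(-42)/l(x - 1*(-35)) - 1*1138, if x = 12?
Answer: -44582/47 ≈ -948.55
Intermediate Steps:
w(L) = (-64 + L)*(-42 + L)
w(-42)/l(x - 1*(-35)) - 1*1138 = (2688 + (-42)² - 106*(-42))/(12 - 1*(-35)) - 1*1138 = (2688 + 1764 + 4452)/(12 + 35) - 1138 = 8904/47 - 1138 = -44582/47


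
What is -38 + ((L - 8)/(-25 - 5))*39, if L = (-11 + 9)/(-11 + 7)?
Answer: -113/4 ≈ -28.250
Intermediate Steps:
L = ½ (L = -2/(-4) = -2*(-¼) = ½ ≈ 0.50000)
-38 + ((L - 8)/(-25 - 5))*39 = -38 + ((½ - 8)/(-25 - 5))*39 = -38 - 15/2/(-30)*39 = -38 - 15/2*(-1/30)*39 = -38 + (¼)*39 = -38 + 39/4 = -113/4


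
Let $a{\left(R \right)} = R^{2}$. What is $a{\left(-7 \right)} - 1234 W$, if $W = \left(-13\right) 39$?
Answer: $625687$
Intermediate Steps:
$W = -507$
$a{\left(-7 \right)} - 1234 W = \left(-7\right)^{2} - -625638 = 49 + 625638 = 625687$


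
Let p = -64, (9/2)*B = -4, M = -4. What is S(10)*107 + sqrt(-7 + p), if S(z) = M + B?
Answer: -4708/9 + I*sqrt(71) ≈ -523.11 + 8.4261*I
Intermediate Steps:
B = -8/9 (B = (2/9)*(-4) = -8/9 ≈ -0.88889)
S(z) = -44/9 (S(z) = -4 - 8/9 = -44/9)
S(10)*107 + sqrt(-7 + p) = -44/9*107 + sqrt(-7 - 64) = -4708/9 + sqrt(-71) = -4708/9 + I*sqrt(71)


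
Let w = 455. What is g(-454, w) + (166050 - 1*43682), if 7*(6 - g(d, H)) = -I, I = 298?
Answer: 856916/7 ≈ 1.2242e+5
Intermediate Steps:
g(d, H) = 340/7 (g(d, H) = 6 - (-1)*298/7 = 6 - ⅐*(-298) = 6 + 298/7 = 340/7)
g(-454, w) + (166050 - 1*43682) = 340/7 + (166050 - 1*43682) = 340/7 + (166050 - 43682) = 340/7 + 122368 = 856916/7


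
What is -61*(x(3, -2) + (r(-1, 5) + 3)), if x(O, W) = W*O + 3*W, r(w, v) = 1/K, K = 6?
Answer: 3233/6 ≈ 538.83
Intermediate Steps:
r(w, v) = ⅙ (r(w, v) = 1/6 = ⅙)
x(O, W) = 3*W + O*W (x(O, W) = O*W + 3*W = 3*W + O*W)
-61*(x(3, -2) + (r(-1, 5) + 3)) = -61*(-2*(3 + 3) + (⅙ + 3)) = -61*(-2*6 + 19/6) = -61*(-12 + 19/6) = -61*(-53/6) = 3233/6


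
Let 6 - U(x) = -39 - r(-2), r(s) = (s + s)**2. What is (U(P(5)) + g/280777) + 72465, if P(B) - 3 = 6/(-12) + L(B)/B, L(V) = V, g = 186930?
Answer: 20363819632/280777 ≈ 72527.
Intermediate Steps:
r(s) = 4*s**2 (r(s) = (2*s)**2 = 4*s**2)
P(B) = 7/2 (P(B) = 3 + (6/(-12) + B/B) = 3 + (6*(-1/12) + 1) = 3 + (-1/2 + 1) = 3 + 1/2 = 7/2)
U(x) = 61 (U(x) = 6 - (-39 - 4*(-2)**2) = 6 - (-39 - 4*4) = 6 - (-39 - 1*16) = 6 - (-39 - 16) = 6 - 1*(-55) = 6 + 55 = 61)
(U(P(5)) + g/280777) + 72465 = (61 + 186930/280777) + 72465 = 17314327/280777 + 72465 = 20363819632/280777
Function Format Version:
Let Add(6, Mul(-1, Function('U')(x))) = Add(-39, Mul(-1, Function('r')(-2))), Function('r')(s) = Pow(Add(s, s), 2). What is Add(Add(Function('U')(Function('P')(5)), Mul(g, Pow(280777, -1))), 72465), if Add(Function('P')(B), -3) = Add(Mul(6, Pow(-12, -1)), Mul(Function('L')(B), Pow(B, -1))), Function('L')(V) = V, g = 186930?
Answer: Rational(20363819632, 280777) ≈ 72527.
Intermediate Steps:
Function('r')(s) = Mul(4, Pow(s, 2)) (Function('r')(s) = Pow(Mul(2, s), 2) = Mul(4, Pow(s, 2)))
Function('P')(B) = Rational(7, 2) (Function('P')(B) = Add(3, Add(Mul(6, Pow(-12, -1)), Mul(B, Pow(B, -1)))) = Add(3, Add(Mul(6, Rational(-1, 12)), 1)) = Add(3, Add(Rational(-1, 2), 1)) = Add(3, Rational(1, 2)) = Rational(7, 2))
Function('U')(x) = 61 (Function('U')(x) = Add(6, Mul(-1, Add(-39, Mul(-1, Mul(4, Pow(-2, 2)))))) = Add(6, Mul(-1, Add(-39, Mul(-1, Mul(4, 4))))) = Add(6, Mul(-1, Add(-39, Mul(-1, 16)))) = Add(6, Mul(-1, Add(-39, -16))) = Add(6, Mul(-1, -55)) = Add(6, 55) = 61)
Add(Add(Function('U')(Function('P')(5)), Mul(g, Pow(280777, -1))), 72465) = Add(Add(61, Mul(186930, Pow(280777, -1))), 72465) = Add(Add(61, Mul(186930, Rational(1, 280777))), 72465) = Add(Add(61, Rational(186930, 280777)), 72465) = Add(Rational(17314327, 280777), 72465) = Rational(20363819632, 280777)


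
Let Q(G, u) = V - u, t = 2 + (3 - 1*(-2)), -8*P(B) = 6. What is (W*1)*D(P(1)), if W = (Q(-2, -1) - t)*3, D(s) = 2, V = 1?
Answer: -30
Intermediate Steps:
P(B) = -3/4 (P(B) = -1/8*6 = -3/4)
t = 7 (t = 2 + (3 + 2) = 2 + 5 = 7)
Q(G, u) = 1 - u
W = -15 (W = ((1 - 1*(-1)) - 1*7)*3 = ((1 + 1) - 7)*3 = (2 - 7)*3 = -5*3 = -15)
(W*1)*D(P(1)) = -15*1*2 = -15*2 = -30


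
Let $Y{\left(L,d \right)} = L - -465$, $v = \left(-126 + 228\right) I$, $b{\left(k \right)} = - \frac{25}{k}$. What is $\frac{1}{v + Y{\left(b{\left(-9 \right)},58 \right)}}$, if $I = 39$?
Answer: $\frac{9}{40012} \approx 0.00022493$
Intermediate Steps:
$v = 3978$ ($v = \left(-126 + 228\right) 39 = 102 \cdot 39 = 3978$)
$Y{\left(L,d \right)} = 465 + L$ ($Y{\left(L,d \right)} = L + 465 = 465 + L$)
$\frac{1}{v + Y{\left(b{\left(-9 \right)},58 \right)}} = \frac{1}{3978 + \left(465 - \frac{25}{-9}\right)} = \frac{1}{3978 + \left(465 - - \frac{25}{9}\right)} = \frac{1}{3978 + \left(465 + \frac{25}{9}\right)} = \frac{1}{3978 + \frac{4210}{9}} = \frac{1}{\frac{40012}{9}} = \frac{9}{40012}$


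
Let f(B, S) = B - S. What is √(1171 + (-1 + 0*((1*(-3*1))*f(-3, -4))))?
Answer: 3*√130 ≈ 34.205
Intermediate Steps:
√(1171 + (-1 + 0*((1*(-3*1))*f(-3, -4)))) = √(1171 + (-1 + 0*((1*(-3*1))*(-3 - 1*(-4))))) = √(1171 + (-1 + 0*((1*(-3))*(-3 + 4)))) = √(1171 + (-1 + 0*(-3*1))) = √(1171 + (-1 + 0*(-3))) = √(1171 + (-1 + 0)) = √(1171 - 1) = √1170 = 3*√130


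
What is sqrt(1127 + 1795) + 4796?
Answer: 4796 + sqrt(2922) ≈ 4850.1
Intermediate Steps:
sqrt(1127 + 1795) + 4796 = sqrt(2922) + 4796 = 4796 + sqrt(2922)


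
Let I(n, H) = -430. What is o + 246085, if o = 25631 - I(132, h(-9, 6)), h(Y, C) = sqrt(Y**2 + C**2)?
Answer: 272146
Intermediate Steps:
h(Y, C) = sqrt(C**2 + Y**2)
o = 26061 (o = 25631 - 1*(-430) = 25631 + 430 = 26061)
o + 246085 = 26061 + 246085 = 272146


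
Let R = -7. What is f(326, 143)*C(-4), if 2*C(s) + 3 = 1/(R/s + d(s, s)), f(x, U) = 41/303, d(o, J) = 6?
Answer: -3649/18786 ≈ -0.19424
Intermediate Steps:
f(x, U) = 41/303 (f(x, U) = 41*(1/303) = 41/303)
C(s) = -3/2 + 1/(2*(6 - 7/s)) (C(s) = -3/2 + 1/(2*(-7/s + 6)) = -3/2 + 1/(2*(6 - 7/s)))
f(326, 143)*C(-4) = 41*((21 - 17*(-4))/(2*(-7 + 6*(-4))))/303 = 41*((21 + 68)/(2*(-7 - 24)))/303 = 41*((½)*89/(-31))/303 = 41*((½)*(-1/31)*89)/303 = (41/303)*(-89/62) = -3649/18786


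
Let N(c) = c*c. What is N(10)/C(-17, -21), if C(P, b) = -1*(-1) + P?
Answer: -25/4 ≈ -6.2500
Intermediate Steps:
N(c) = c²
C(P, b) = 1 + P
N(10)/C(-17, -21) = 10²/(1 - 17) = 100/(-16) = 100*(-1/16) = -25/4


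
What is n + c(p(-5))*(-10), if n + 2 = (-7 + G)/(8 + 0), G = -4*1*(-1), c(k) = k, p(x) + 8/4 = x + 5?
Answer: 141/8 ≈ 17.625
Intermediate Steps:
p(x) = 3 + x (p(x) = -2 + (x + 5) = -2 + (5 + x) = 3 + x)
G = 4 (G = -4*(-1) = 4)
n = -19/8 (n = -2 + (-7 + 4)/(8 + 0) = -2 - 3/8 = -19/8 ≈ -2.3750)
n + c(p(-5))*(-10) = -19/8 + (3 - 5)*(-10) = -19/8 - 2*(-10) = -19/8 + 20 = 141/8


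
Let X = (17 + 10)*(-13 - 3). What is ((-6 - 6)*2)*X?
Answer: 10368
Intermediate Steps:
X = -432 (X = 27*(-16) = -432)
((-6 - 6)*2)*X = ((-6 - 6)*2)*(-432) = -12*2*(-432) = -24*(-432) = 10368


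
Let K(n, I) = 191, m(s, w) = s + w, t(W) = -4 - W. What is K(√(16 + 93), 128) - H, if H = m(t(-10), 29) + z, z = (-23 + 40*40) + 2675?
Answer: -4096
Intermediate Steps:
z = 4252 (z = (-23 + 1600) + 2675 = 1577 + 2675 = 4252)
H = 4287 (H = ((-4 - 1*(-10)) + 29) + 4252 = ((-4 + 10) + 29) + 4252 = (6 + 29) + 4252 = 35 + 4252 = 4287)
K(√(16 + 93), 128) - H = 191 - 1*4287 = 191 - 4287 = -4096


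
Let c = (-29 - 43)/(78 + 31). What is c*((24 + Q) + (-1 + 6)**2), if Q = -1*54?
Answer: 360/109 ≈ 3.3028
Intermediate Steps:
Q = -54
c = -72/109 ≈ -0.66055
c*((24 + Q) + (-1 + 6)**2) = -72*((24 - 54) + (-1 + 6)**2)/109 = -72*(-30 + 5**2)/109 = -72*(-30 + 25)/109 = -72/109*(-5) = 360/109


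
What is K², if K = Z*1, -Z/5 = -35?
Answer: 30625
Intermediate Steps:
Z = 175 (Z = -5*(-35) = 175)
K = 175 (K = 175*1 = 175)
K² = 175² = 30625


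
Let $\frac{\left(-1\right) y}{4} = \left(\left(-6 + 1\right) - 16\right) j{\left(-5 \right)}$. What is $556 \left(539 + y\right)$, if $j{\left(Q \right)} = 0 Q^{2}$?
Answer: $299684$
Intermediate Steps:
$j{\left(Q \right)} = 0$
$y = 0$ ($y = - 4 \left(\left(-6 + 1\right) - 16\right) 0 = - 4 \left(-5 - 16\right) 0 = - 4 \left(\left(-21\right) 0\right) = \left(-4\right) 0 = 0$)
$556 \left(539 + y\right) = 556 \left(539 + 0\right) = 556 \cdot 539 = 299684$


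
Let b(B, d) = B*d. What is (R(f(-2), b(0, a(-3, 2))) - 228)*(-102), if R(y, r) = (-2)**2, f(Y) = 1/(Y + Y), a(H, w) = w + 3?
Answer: 22848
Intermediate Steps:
a(H, w) = 3 + w
f(Y) = 1/(2*Y)
R(y, r) = 4
(R(f(-2), b(0, a(-3, 2))) - 228)*(-102) = (4 - 228)*(-102) = -224*(-102) = 22848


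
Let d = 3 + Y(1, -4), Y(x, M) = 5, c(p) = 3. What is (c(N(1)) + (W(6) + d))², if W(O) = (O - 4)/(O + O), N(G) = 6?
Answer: 4489/36 ≈ 124.69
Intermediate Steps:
W(O) = (-4 + O)/(2*O) (W(O) = (-4 + O)/((2*O)) = (-4 + O)*(1/(2*O)) = (-4 + O)/(2*O))
d = 8 (d = 3 + 5 = 8)
(c(N(1)) + (W(6) + d))² = (3 + ((½)*(-4 + 6)/6 + 8))² = (3 + ((½)*(⅙)*2 + 8))² = (3 + (⅙ + 8))² = (3 + 49/6)² = (67/6)² = 4489/36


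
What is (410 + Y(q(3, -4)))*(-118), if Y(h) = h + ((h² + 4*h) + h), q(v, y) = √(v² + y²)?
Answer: -54870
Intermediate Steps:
Y(h) = h² + 6*h (Y(h) = h + (h² + 5*h) = h² + 6*h)
(410 + Y(q(3, -4)))*(-118) = (410 + √(3² + (-4)²)*(6 + √(3² + (-4)²)))*(-118) = (410 + √(9 + 16)*(6 + √(9 + 16)))*(-118) = (410 + √25*(6 + √25))*(-118) = (410 + 5*(6 + 5))*(-118) = (410 + 5*11)*(-118) = (410 + 55)*(-118) = 465*(-118) = -54870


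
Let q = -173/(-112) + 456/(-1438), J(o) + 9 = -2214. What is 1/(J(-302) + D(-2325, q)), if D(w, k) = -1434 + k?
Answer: -80528/294392045 ≈ -0.00027354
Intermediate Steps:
J(o) = -2223 (J(o) = -9 - 2214 = -2223)
q = 98851/80528 (q = -173*(-1/112) + 456*(-1/1438) = 173/112 - 228/719 = 98851/80528 ≈ 1.2275)
1/(J(-302) + D(-2325, q)) = 1/(-2223 + (-1434 + 98851/80528)) = 1/(-2223 - 115378301/80528) = 1/(-294392045/80528) = -80528/294392045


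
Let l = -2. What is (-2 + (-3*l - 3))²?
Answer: 1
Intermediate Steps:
(-2 + (-3*l - 3))² = (-2 + (-3*(-2) - 3))² = (-2 + (6 - 3))² = (-2 + 3)² = 1² = 1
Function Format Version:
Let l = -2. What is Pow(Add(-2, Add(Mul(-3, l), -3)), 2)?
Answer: 1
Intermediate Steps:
Pow(Add(-2, Add(Mul(-3, l), -3)), 2) = Pow(Add(-2, Add(Mul(-3, -2), -3)), 2) = Pow(Add(-2, Add(6, -3)), 2) = Pow(Add(-2, 3), 2) = Pow(1, 2) = 1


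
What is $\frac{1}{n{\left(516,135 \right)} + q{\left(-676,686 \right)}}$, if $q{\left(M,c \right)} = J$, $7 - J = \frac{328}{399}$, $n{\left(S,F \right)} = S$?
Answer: $\frac{399}{208349} \approx 0.0019151$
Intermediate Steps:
$J = \frac{2465}{399}$ ($J = 7 - \frac{328}{399} = \frac{2465}{399} \approx 6.1779$)
$q{\left(M,c \right)} = \frac{2465}{399}$
$\frac{1}{n{\left(516,135 \right)} + q{\left(-676,686 \right)}} = \frac{1}{516 + \frac{2465}{399}} = \frac{1}{\frac{208349}{399}} = \frac{399}{208349}$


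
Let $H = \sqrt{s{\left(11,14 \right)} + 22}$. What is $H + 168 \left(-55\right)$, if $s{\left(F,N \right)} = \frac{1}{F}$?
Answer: $-9240 + \frac{9 \sqrt{33}}{11} \approx -9235.3$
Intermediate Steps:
$H = \frac{9 \sqrt{33}}{11}$ ($H = \sqrt{\frac{1}{11} + 22} = \sqrt{\frac{243}{11}} = \frac{9 \sqrt{33}}{11} \approx 4.7001$)
$H + 168 \left(-55\right) = \frac{9 \sqrt{33}}{11} + 168 \left(-55\right) = \frac{9 \sqrt{33}}{11} - 9240 = -9240 + \frac{9 \sqrt{33}}{11}$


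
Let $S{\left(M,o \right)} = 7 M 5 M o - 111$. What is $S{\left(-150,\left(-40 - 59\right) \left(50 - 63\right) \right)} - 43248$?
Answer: $1013469141$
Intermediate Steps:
$S{\left(M,o \right)} = -111 + 35 o M^{2}$ ($S{\left(M,o \right)} = 35 M M o - 111 = 35 M^{2} o - 111 = 35 o M^{2} - 111 = -111 + 35 o M^{2}$)
$S{\left(-150,\left(-40 - 59\right) \left(50 - 63\right) \right)} - 43248 = \left(-111 + 35 \left(-40 - 59\right) \left(50 - 63\right) \left(-150\right)^{2}\right) - 43248 = \left(-111 + 35 \left(\left(-99\right) \left(-13\right)\right) 22500\right) - 43248 = \left(-111 + 35 \cdot 1287 \cdot 22500\right) - 43248 = \left(-111 + 1013512500\right) - 43248 = 1013512389 - 43248 = 1013469141$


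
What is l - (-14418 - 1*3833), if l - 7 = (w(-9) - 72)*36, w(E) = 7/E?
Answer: 15638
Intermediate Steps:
l = -2613 (l = 7 + (7/(-9) - 72)*36 = 7 + (7*(-⅑) - 72)*36 = 7 + (-7/9 - 72)*36 = 7 - 655/9*36 = 7 - 2620 = -2613)
l - (-14418 - 1*3833) = -2613 - (-14418 - 1*3833) = -2613 - (-14418 - 3833) = -2613 - 1*(-18251) = -2613 + 18251 = 15638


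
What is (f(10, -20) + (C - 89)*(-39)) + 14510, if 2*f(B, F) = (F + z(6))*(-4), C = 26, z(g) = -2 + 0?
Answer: 17011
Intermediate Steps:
z(g) = -2
f(B, F) = 4 - 2*F (f(B, F) = ((F - 2)*(-4))/2 = ((-2 + F)*(-4))/2 = (8 - 4*F)/2 = 4 - 2*F)
(f(10, -20) + (C - 89)*(-39)) + 14510 = ((4 - 2*(-20)) + (26 - 89)*(-39)) + 14510 = ((4 + 40) - 63*(-39)) + 14510 = (44 + 2457) + 14510 = 2501 + 14510 = 17011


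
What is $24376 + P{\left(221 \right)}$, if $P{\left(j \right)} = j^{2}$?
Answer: $73217$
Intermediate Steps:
$24376 + P{\left(221 \right)} = 24376 + 221^{2} = 24376 + 48841 = 73217$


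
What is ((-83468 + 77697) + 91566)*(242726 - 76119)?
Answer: 14294047565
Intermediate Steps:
((-83468 + 77697) + 91566)*(242726 - 76119) = (-5771 + 91566)*166607 = 85795*166607 = 14294047565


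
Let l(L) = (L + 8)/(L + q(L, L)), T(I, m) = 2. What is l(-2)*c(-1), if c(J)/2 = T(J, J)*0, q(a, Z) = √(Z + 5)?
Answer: 0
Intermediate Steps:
q(a, Z) = √(5 + Z)
l(L) = (8 + L)/(L + √(5 + L)) (l(L) = (L + 8)/(L + √(5 + L)) = (8 + L)/(L + √(5 + L)))
c(J) = 0 (c(J) = 2*(2*0) = 2*0 = 0)
l(-2)*c(-1) = ((8 - 2)/(-2 + √(5 - 2)))*0 = (6/(-2 + √3))*0 = 0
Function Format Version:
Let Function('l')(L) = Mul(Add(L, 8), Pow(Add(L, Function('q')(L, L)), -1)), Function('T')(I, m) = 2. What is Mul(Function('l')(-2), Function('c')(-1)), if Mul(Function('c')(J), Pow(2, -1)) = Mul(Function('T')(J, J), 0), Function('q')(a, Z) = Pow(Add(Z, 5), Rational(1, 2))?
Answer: 0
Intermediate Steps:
Function('q')(a, Z) = Pow(Add(5, Z), Rational(1, 2))
Function('l')(L) = Mul(Pow(Add(L, Pow(Add(5, L), Rational(1, 2))), -1), Add(8, L)) (Function('l')(L) = Mul(Add(L, 8), Pow(Add(L, Pow(Add(5, L), Rational(1, 2))), -1)) = Mul(Add(8, L), Pow(Add(L, Pow(Add(5, L), Rational(1, 2))), -1)) = Mul(Pow(Add(L, Pow(Add(5, L), Rational(1, 2))), -1), Add(8, L)))
Function('c')(J) = 0 (Function('c')(J) = Mul(2, Mul(2, 0)) = Mul(2, 0) = 0)
Mul(Function('l')(-2), Function('c')(-1)) = Mul(Mul(Pow(Add(-2, Pow(Add(5, -2), Rational(1, 2))), -1), Add(8, -2)), 0) = Mul(Mul(Pow(Add(-2, Pow(3, Rational(1, 2))), -1), 6), 0) = Mul(Mul(6, Pow(Add(-2, Pow(3, Rational(1, 2))), -1)), 0) = 0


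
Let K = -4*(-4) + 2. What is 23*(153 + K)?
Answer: 3933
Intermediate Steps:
K = 18 (K = 16 + 2 = 18)
23*(153 + K) = 23*(153 + 18) = 23*171 = 3933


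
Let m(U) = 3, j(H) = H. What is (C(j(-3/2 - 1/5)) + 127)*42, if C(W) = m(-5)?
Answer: 5460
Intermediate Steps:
C(W) = 3
(C(j(-3/2 - 1/5)) + 127)*42 = (3 + 127)*42 = 130*42 = 5460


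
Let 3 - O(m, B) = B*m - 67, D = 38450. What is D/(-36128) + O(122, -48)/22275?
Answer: -321189611/402375600 ≈ -0.79823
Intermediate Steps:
O(m, B) = 70 - B*m (O(m, B) = 3 - (B*m - 67) = 3 - (-67 + B*m) = 3 + (67 - B*m) = 70 - B*m)
D/(-36128) + O(122, -48)/22275 = 38450/(-36128) + (70 - 1*(-48)*122)/22275 = 38450*(-1/36128) + (70 + 5856)*(1/22275) = -19225/18064 + 5926*(1/22275) = -19225/18064 + 5926/22275 = -321189611/402375600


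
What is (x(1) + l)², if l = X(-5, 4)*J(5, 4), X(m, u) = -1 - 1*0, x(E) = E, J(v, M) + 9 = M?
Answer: 36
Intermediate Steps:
J(v, M) = -9 + M
X(m, u) = -1 (X(m, u) = -1 + 0 = -1)
l = 5 (l = -(-9 + 4) = -1*(-5) = 5)
(x(1) + l)² = (1 + 5)² = 6² = 36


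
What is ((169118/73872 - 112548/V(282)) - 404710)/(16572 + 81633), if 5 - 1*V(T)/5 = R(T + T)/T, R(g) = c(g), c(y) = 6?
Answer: -982493039377/235774492200 ≈ -4.1671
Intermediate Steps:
R(g) = 6
V(T) = 25 - 30/T
((169118/73872 - 112548/V(282)) - 404710)/(16572 + 81633) = ((169118/73872 - 112548/(25 - 30/282)) - 404710)/(16572 + 81633) = ((169118*(1/73872) - 112548/(25 - 30*1/282)) - 404710)/98205 = ((84559/36936 - 112548/(25 - 5/47)) - 404710)*(1/98205) = ((84559/36936 - 112548/1170/47) - 404710)*(1/98205) = ((84559/36936 - 112548*47/1170) - 404710)*(1/98205) = ((84559/36936 - 881626/195) - 404710)*(1/98205) = (-10849082977/2400840 - 404710)*(1/98205) = -982493039377/2400840*1/98205 = -982493039377/235774492200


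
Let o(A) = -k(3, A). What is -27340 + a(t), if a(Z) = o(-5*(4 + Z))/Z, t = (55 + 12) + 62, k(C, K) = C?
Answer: -1175621/43 ≈ -27340.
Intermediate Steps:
t = 129 (t = 67 + 62 = 129)
o(A) = -3 (o(A) = -1*3 = -3)
a(Z) = -3/Z
-27340 + a(t) = -27340 - 3/129 = -27340 - 3*1/129 = -27340 - 1/43 = -1175621/43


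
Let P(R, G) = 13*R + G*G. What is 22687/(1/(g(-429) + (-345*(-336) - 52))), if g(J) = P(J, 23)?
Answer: 2514173340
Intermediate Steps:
P(R, G) = G**2 + 13*R (P(R, G) = 13*R + G**2 = G**2 + 13*R)
g(J) = 529 + 13*J (g(J) = 23**2 + 13*J = 529 + 13*J)
22687/(1/(g(-429) + (-345*(-336) - 52))) = 22687/(1/((529 + 13*(-429)) + (-345*(-336) - 52))) = 22687/(1/((529 - 5577) + (115920 - 52))) = 22687/(1/(-5048 + 115868)) = 22687/(1/110820) = 22687*110820 = 2514173340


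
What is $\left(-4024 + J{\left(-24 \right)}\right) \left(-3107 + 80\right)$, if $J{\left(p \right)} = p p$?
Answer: $10437096$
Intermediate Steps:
$J{\left(p \right)} = p^{2}$
$\left(-4024 + J{\left(-24 \right)}\right) \left(-3107 + 80\right) = \left(-4024 + \left(-24\right)^{2}\right) \left(-3107 + 80\right) = \left(-4024 + 576\right) \left(-3027\right) = \left(-3448\right) \left(-3027\right) = 10437096$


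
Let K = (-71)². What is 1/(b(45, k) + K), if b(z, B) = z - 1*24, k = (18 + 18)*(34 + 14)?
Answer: 1/5062 ≈ 0.00019755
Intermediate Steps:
K = 5041
k = 1728 (k = 36*48 = 1728)
b(z, B) = -24 + z (b(z, B) = z - 24 = -24 + z)
1/(b(45, k) + K) = 1/((-24 + 45) + 5041) = 1/(21 + 5041) = 1/5062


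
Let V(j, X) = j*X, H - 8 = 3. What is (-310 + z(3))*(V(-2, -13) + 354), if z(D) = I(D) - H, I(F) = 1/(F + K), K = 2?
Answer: -121904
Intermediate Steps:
H = 11 (H = 8 + 3 = 11)
V(j, X) = X*j
I(F) = 1/(2 + F) (I(F) = 1/(F + 2) = 1/(2 + F))
z(D) = -11 + 1/(2 + D) (z(D) = 1/(2 + D) - 1*11 = 1/(2 + D) - 11 = -11 + 1/(2 + D))
(-310 + z(3))*(V(-2, -13) + 354) = (-310 + (-21 - 11*3)/(2 + 3))*(-13*(-2) + 354) = (-310 + (-21 - 33)/5)*(26 + 354) = (-310 + (1/5)*(-54))*380 = (-310 - 54/5)*380 = -1604/5*380 = -121904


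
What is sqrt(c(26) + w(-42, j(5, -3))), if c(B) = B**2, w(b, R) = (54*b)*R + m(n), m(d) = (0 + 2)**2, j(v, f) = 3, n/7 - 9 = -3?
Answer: 2*I*sqrt(1531) ≈ 78.256*I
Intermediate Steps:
n = 42 (n = 63 + 7*(-3) = 63 - 21 = 42)
m(d) = 4 (m(d) = 2**2 = 4)
w(b, R) = 4 + 54*R*b (w(b, R) = (54*b)*R + 4 = 54*R*b + 4 = 4 + 54*R*b)
sqrt(c(26) + w(-42, j(5, -3))) = sqrt(26**2 + (4 + 54*3*(-42))) = sqrt(676 + (4 - 6804)) = sqrt(676 - 6800) = sqrt(-6124) = 2*I*sqrt(1531)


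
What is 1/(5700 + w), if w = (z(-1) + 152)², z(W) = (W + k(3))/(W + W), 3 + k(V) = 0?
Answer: 1/29416 ≈ 3.3995e-5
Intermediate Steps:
k(V) = -3 (k(V) = -3 + 0 = -3)
z(W) = (-3 + W)/(2*W) (z(W) = (W - 3)/(W + W) = (-3 + W)/((2*W)) = (-3 + W)*(1/(2*W)) = (-3 + W)/(2*W))
w = 23716 (w = ((½)*(-3 - 1)/(-1) + 152)² = ((½)*(-1)*(-4) + 152)² = (2 + 152)² = 154² = 23716)
1/(5700 + w) = 1/(5700 + 23716) = 1/29416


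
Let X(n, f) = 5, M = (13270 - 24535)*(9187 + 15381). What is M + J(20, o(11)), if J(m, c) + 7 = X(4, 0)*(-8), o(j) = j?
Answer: -276758567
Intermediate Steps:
M = -276758520 (M = -11265*24568 = -276758520)
J(m, c) = -47 (J(m, c) = -7 + 5*(-8) = -7 - 40 = -47)
M + J(20, o(11)) = -276758520 - 47 = -276758567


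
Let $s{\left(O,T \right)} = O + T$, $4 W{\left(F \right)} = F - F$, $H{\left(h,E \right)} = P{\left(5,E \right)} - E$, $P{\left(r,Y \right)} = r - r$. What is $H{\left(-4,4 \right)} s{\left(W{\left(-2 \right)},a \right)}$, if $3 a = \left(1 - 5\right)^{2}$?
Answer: $- \frac{64}{3} \approx -21.333$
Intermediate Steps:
$P{\left(r,Y \right)} = 0$
$a = \frac{16}{3}$ ($a = \frac{\left(1 - 5\right)^{2}}{3} = \frac{\left(-4\right)^{2}}{3} = \frac{1}{3} \cdot 16 = \frac{16}{3} \approx 5.3333$)
$H{\left(h,E \right)} = - E$ ($H{\left(h,E \right)} = 0 - E = - E$)
$W{\left(F \right)} = 0$ ($W{\left(F \right)} = \frac{F - F}{4} = \frac{1}{4} \cdot 0 = 0$)
$H{\left(-4,4 \right)} s{\left(W{\left(-2 \right)},a \right)} = \left(-1\right) 4 \left(0 + \frac{16}{3}\right) = \left(-4\right) \frac{16}{3} = - \frac{64}{3}$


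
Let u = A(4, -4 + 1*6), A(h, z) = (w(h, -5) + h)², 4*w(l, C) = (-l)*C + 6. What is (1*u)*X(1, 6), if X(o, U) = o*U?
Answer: 1323/2 ≈ 661.50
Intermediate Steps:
w(l, C) = 3/2 - C*l/4 (w(l, C) = ((-l)*C + 6)/4 = (-C*l + 6)/4 = (6 - C*l)/4 = 3/2 - C*l/4)
X(o, U) = U*o
A(h, z) = (3/2 + 9*h/4)² (A(h, z) = ((3/2 - ¼*(-5)*h) + h)² = ((3/2 + 5*h/4) + h)² = (3/2 + 9*h/4)²)
u = 441/4 (u = 9*(2 + 3*4)²/16 = 9*(2 + 12)²/16 = (9/16)*14² = (9/16)*196 = 441/4 ≈ 110.25)
(1*u)*X(1, 6) = (1*(441/4))*(6*1) = (441/4)*6 = 1323/2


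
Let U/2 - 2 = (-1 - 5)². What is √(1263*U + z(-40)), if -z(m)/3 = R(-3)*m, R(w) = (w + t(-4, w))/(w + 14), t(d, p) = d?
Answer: 2*√2901327/11 ≈ 309.70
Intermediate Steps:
U = 76 (U = 4 + 2*(-1 - 5)² = 4 + 2*(-6)² = 4 + 2*36 = 4 + 72 = 76)
R(w) = (-4 + w)/(14 + w) (R(w) = (w - 4)/(w + 14) = (-4 + w)/(14 + w))
z(m) = 21*m/11 (z(m) = -3*(-4 - 3)/(14 - 3)*m = -3*-7/11*m = -3*(1/11)*(-7)*m = -(-21)*m/11 = 21*m/11)
√(1263*U + z(-40)) = √(1263*76 + (21/11)*(-40)) = √(95988 - 840/11) = √(1055028/11) = 2*√2901327/11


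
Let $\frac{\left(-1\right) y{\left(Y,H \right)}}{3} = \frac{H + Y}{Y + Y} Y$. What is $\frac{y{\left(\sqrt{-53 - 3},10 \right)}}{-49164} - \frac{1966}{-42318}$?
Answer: $\frac{16215199}{346753692} + \frac{i \sqrt{14}}{16388} \approx 0.046763 + 0.00022832 i$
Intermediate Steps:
$y{\left(Y,H \right)} = - \frac{3 H}{2} - \frac{3 Y}{2}$ ($y{\left(Y,H \right)} = - 3 \frac{H + Y}{Y + Y} Y = - 3 \frac{H + Y}{2 Y} Y = - 3 \left(\frac{H}{2} + \frac{Y}{2}\right) = - \frac{3 H}{2} - \frac{3 Y}{2}$)
$\frac{y{\left(\sqrt{-53 - 3},10 \right)}}{-49164} - \frac{1966}{-42318} = \frac{\left(- \frac{3}{2}\right) 10 - \frac{3 \sqrt{-53 - 3}}{2}}{-49164} - \frac{1966}{-42318} = \left(-15 - \frac{3 \sqrt{-56}}{2}\right) \left(- \frac{1}{49164}\right) - - \frac{983}{21159} = \left(-15 - \frac{3 \cdot 2 i \sqrt{14}}{2}\right) \left(- \frac{1}{49164}\right) + \frac{983}{21159} = \left(-15 - 3 i \sqrt{14}\right) \left(- \frac{1}{49164}\right) + \frac{983}{21159} = \left(\frac{5}{16388} + \frac{i \sqrt{14}}{16388}\right) + \frac{983}{21159} = \frac{16215199}{346753692} + \frac{i \sqrt{14}}{16388}$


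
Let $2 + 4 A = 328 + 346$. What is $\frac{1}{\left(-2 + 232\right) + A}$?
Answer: $\frac{1}{398} \approx 0.0025126$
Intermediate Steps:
$A = 168$ ($A = - \frac{1}{2} + \frac{328 + 346}{4} = - \frac{1}{2} + \frac{1}{4} \cdot 674 = - \frac{1}{2} + \frac{337}{2} = 168$)
$\frac{1}{\left(-2 + 232\right) + A} = \frac{1}{\left(-2 + 232\right) + 168} = \frac{1}{230 + 168} = \frac{1}{398}$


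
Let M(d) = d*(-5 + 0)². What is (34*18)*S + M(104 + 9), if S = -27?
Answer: -13699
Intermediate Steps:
M(d) = 25*d (M(d) = d*(-5)² = d*25 = 25*d)
(34*18)*S + M(104 + 9) = (34*18)*(-27) + 25*(104 + 9) = 612*(-27) + 25*113 = -16524 + 2825 = -13699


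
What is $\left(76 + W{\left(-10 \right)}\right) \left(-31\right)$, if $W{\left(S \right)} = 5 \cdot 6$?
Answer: $-3286$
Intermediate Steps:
$W{\left(S \right)} = 30$
$\left(76 + W{\left(-10 \right)}\right) \left(-31\right) = \left(76 + 30\right) \left(-31\right) = 106 \left(-31\right) = -3286$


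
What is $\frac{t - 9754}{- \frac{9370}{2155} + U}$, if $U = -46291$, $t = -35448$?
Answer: $\frac{19482062}{19953295} \approx 0.97638$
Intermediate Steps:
$\frac{t - 9754}{- \frac{9370}{2155} + U} = \frac{-35448 - 9754}{- \frac{9370}{2155} - 46291} = - \frac{45202}{\left(-9370\right) \frac{1}{2155} - 46291} = - \frac{45202}{- \frac{1874}{431} - 46291} = - \frac{45202}{- \frac{19953295}{431}} = \left(-45202\right) \left(- \frac{431}{19953295}\right) = \frac{19482062}{19953295}$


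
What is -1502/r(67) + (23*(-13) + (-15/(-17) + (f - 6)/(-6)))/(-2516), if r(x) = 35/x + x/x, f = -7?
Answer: -84388319/85544 ≈ -986.49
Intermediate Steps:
r(x) = 1 + 35/x (r(x) = 35/x + 1 = 1 + 35/x)
-1502/r(67) + (23*(-13) + (-15/(-17) + (f - 6)/(-6)))/(-2516) = -1502*67/(35 + 67) + (23*(-13) + (-15/(-17) + (-7 - 6)/(-6)))/(-2516) = -1502/((1/67)*102) + (-299 + (-15*(-1/17) - 13*(-⅙)))*(-1/2516) = -1502/102/67 + (-299 + (15/17 + 13/6))*(-1/2516) = -1502*67/102 + (-299 + 311/102)*(-1/2516) = -50317/51 - 30187/102*(-1/2516) = -50317/51 + 30187/256632 = -84388319/85544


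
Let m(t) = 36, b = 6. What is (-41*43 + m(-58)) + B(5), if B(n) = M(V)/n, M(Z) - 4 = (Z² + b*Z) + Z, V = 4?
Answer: -8587/5 ≈ -1717.4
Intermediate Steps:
M(Z) = 4 + Z² + 7*Z (M(Z) = 4 + ((Z² + 6*Z) + Z) = 4 + (Z² + 7*Z) = 4 + Z² + 7*Z)
B(n) = 48/n (B(n) = (4 + 4² + 7*4)/n = (4 + 16 + 28)/n = 48/n)
(-41*43 + m(-58)) + B(5) = (-41*43 + 36) + 48/5 = (-1763 + 36) + 48*(⅕) = -1727 + 48/5 = -8587/5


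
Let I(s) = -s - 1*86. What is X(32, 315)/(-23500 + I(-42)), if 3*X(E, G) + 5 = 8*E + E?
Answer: -283/70632 ≈ -0.0040067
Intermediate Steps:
X(E, G) = -5/3 + 3*E (X(E, G) = -5/3 + (8*E + E)/3 = -5/3 + (9*E)/3 = -5/3 + 3*E)
I(s) = -86 - s (I(s) = -s - 86 = -86 - s)
X(32, 315)/(-23500 + I(-42)) = (-5/3 + 3*32)/(-23500 + (-86 - 1*(-42))) = (-5/3 + 96)/(-23500 + (-86 + 42)) = 283/(3*(-23500 - 44)) = (283/3)/(-23544) = (283/3)*(-1/23544) = -283/70632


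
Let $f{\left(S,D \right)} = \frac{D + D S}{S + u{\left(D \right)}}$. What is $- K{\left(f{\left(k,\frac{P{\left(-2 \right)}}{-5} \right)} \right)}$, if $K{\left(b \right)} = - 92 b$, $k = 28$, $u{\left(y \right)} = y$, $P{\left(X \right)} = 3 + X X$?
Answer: $- \frac{2668}{19} \approx -140.42$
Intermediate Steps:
$P{\left(X \right)} = 3 + X^{2}$
$f{\left(S,D \right)} = \frac{D + D S}{D + S}$ ($f{\left(S,D \right)} = \frac{D + D S}{S + D} = \frac{D + D S}{D + S}$)
$- K{\left(f{\left(k,\frac{P{\left(-2 \right)}}{-5} \right)} \right)} = - \left(-92\right) \frac{\frac{3 + \left(-2\right)^{2}}{-5} \left(1 + 28\right)}{\frac{3 + \left(-2\right)^{2}}{-5} + 28} = - \left(-92\right) \left(3 + 4\right) \left(- \frac{1}{5}\right) \frac{1}{\left(3 + 4\right) \left(- \frac{1}{5}\right) + 28} \cdot 29 = - \left(-92\right) 7 \left(- \frac{1}{5}\right) \frac{1}{7 \left(- \frac{1}{5}\right) + 28} \cdot 29 = - \left(-92\right) \left(\left(- \frac{7}{5}\right) \frac{1}{- \frac{7}{5} + 28} \cdot 29\right) = - \left(-92\right) \left(\left(- \frac{7}{5}\right) \frac{1}{\frac{133}{5}} \cdot 29\right) = - \left(-92\right) \left(\left(- \frac{7}{5}\right) \frac{5}{133} \cdot 29\right) = - \frac{\left(-92\right) \left(-29\right)}{19} = \left(-1\right) \frac{2668}{19} = - \frac{2668}{19}$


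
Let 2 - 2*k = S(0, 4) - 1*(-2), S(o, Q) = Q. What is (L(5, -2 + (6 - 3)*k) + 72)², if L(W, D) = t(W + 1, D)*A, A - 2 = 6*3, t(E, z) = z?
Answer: 7744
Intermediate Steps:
k = -2 (k = 1 - (4 - 1*(-2))/2 = 1 - (4 + 2)/2 = 1 - ½*6 = 1 - 3 = -2)
A = 20 (A = 2 + 6*3 = 2 + 18 = 20)
L(W, D) = 20*D (L(W, D) = D*20 = 20*D)
(L(5, -2 + (6 - 3)*k) + 72)² = (20*(-2 + (6 - 3)*(-2)) + 72)² = (20*(-2 + 3*(-2)) + 72)² = (20*(-2 - 6) + 72)² = (20*(-8) + 72)² = (-160 + 72)² = (-88)² = 7744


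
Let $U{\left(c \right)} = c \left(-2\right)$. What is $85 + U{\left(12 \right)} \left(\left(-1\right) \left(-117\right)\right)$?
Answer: $-2723$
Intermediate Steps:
$U{\left(c \right)} = - 2 c$
$85 + U{\left(12 \right)} \left(\left(-1\right) \left(-117\right)\right) = 85 + \left(-2\right) 12 \left(\left(-1\right) \left(-117\right)\right) = 85 - 2808 = -2723$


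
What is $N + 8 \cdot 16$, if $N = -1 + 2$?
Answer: $129$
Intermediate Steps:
$N = 1$
$N + 8 \cdot 16 = 1 + 8 \cdot 16 = 1 + 128 = 129$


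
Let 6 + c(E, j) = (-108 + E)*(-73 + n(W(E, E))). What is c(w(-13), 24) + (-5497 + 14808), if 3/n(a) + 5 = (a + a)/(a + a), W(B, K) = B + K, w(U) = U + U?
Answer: 38375/2 ≈ 19188.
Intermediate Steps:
w(U) = 2*U
n(a) = -¾ (n(a) = 3/(-5 + (a + a)/(a + a)) = 3/(-5 + (2*a)/((2*a))) = 3/(-5 + (2*a)*(1/(2*a))) = 3/(-5 + 1) = 3/(-4) = 3*(-¼) = -¾)
c(E, j) = 7959 - 295*E/4 (c(E, j) = -6 + (-108 + E)*(-73 - ¾) = -6 + (-108 + E)*(-295/4) = -6 + (7965 - 295*E/4) = 7959 - 295*E/4)
c(w(-13), 24) + (-5497 + 14808) = (7959 - 295*(-13)/2) + (-5497 + 14808) = (7959 - 295/4*(-26)) + 9311 = (7959 + 3835/2) + 9311 = 19753/2 + 9311 = 38375/2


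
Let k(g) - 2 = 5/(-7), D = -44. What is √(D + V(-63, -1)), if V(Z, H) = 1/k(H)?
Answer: I*√389/3 ≈ 6.5744*I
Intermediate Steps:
k(g) = 9/7 (k(g) = 2 + 5/(-7) = 2 + 5*(-⅐) = 2 - 5/7 = 9/7)
V(Z, H) = 7/9 (V(Z, H) = 1/(9/7) = 7/9)
√(D + V(-63, -1)) = √(-44 + 7/9) = √(-389/9) = I*√389/3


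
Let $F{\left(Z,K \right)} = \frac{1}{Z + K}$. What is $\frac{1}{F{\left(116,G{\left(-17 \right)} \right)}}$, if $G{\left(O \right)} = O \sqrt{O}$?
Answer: $116 - 17 i \sqrt{17} \approx 116.0 - 70.093 i$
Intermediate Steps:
$G{\left(O \right)} = O^{\frac{3}{2}}$
$F{\left(Z,K \right)} = \frac{1}{K + Z}$
$\frac{1}{F{\left(116,G{\left(-17 \right)} \right)}} = \frac{1}{\frac{1}{\left(-17\right)^{\frac{3}{2}} + 116}} = \frac{1}{\frac{1}{- 17 i \sqrt{17} + 116}} = \frac{1}{\frac{1}{116 - 17 i \sqrt{17}}} = 116 - 17 i \sqrt{17}$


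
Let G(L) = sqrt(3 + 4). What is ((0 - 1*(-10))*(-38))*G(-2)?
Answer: -380*sqrt(7) ≈ -1005.4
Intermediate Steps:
G(L) = sqrt(7)
((0 - 1*(-10))*(-38))*G(-2) = ((0 - 1*(-10))*(-38))*sqrt(7) = ((0 + 10)*(-38))*sqrt(7) = (10*(-38))*sqrt(7) = -380*sqrt(7)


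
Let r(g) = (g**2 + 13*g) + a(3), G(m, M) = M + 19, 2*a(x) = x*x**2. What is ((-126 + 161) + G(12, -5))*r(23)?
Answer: 82467/2 ≈ 41234.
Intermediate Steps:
a(x) = x**3/2 (a(x) = (x*x**2)/2 = x**3/2)
G(m, M) = 19 + M
r(g) = 27/2 + g**2 + 13*g (r(g) = (g**2 + 13*g) + (1/2)*3**3 = (g**2 + 13*g) + (1/2)*27 = (g**2 + 13*g) + 27/2 = 27/2 + g**2 + 13*g)
((-126 + 161) + G(12, -5))*r(23) = ((-126 + 161) + (19 - 5))*(27/2 + 23**2 + 13*23) = (35 + 14)*(27/2 + 529 + 299) = 49*(1683/2) = 82467/2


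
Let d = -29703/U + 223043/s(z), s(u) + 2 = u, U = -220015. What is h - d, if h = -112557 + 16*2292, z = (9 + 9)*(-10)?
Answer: -2989575166351/40042730 ≈ -74660.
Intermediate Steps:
z = -180 (z = 18*(-10) = -180)
s(u) = -2 + u
h = -75885 (h = -112557 + 36672 = -75885)
d = -49067399699/40042730 (d = -29703/(-220015) + 223043/(-2 - 180) = -29703*(-1/220015) + 223043/(-182) = 29703/220015 + 223043*(-1/182) = 29703/220015 - 223043/182 = -49067399699/40042730 ≈ -1225.4)
h - d = -75885 - 1*(-49067399699/40042730) = -75885 + 49067399699/40042730 = -2989575166351/40042730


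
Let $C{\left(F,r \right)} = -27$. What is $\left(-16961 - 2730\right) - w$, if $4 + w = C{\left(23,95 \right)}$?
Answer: $-19660$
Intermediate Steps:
$w = -31$ ($w = -4 - 27 = -31$)
$\left(-16961 - 2730\right) - w = \left(-16961 - 2730\right) - -31 = -19691 + 31 = -19660$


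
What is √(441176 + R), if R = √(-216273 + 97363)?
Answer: √(441176 + I*√118910) ≈ 664.21 + 0.26*I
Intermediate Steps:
R = I*√118910 (R = √(-118910) = I*√118910 ≈ 344.83*I)
√(441176 + R) = √(441176 + I*√118910)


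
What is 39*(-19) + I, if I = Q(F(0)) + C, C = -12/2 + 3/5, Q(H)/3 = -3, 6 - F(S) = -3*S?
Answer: -3777/5 ≈ -755.40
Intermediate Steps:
F(S) = 6 + 3*S (F(S) = 6 - (-3)*S = 6 + 3*S)
Q(H) = -9 (Q(H) = 3*(-3) = -9)
C = -27/5 (C = -12*½ + 3*(⅕) = -6 + ⅗ = -27/5 ≈ -5.4000)
I = -72/5 (I = -9 - 27/5 = -72/5 ≈ -14.400)
39*(-19) + I = 39*(-19) - 72/5 = -741 - 72/5 = -3777/5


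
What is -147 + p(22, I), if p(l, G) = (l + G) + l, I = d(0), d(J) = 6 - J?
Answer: -97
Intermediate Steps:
I = 6 (I = 6 - 1*0 = 6 + 0 = 6)
p(l, G) = G + 2*l (p(l, G) = (G + l) + l = G + 2*l)
-147 + p(22, I) = -147 + (6 + 2*22) = -147 + (6 + 44) = -147 + 50 = -97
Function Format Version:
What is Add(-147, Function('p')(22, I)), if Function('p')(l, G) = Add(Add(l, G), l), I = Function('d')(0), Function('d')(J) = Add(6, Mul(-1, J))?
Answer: -97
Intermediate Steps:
I = 6 (I = Add(6, Mul(-1, 0)) = Add(6, 0) = 6)
Function('p')(l, G) = Add(G, Mul(2, l)) (Function('p')(l, G) = Add(Add(G, l), l) = Add(G, Mul(2, l)))
Add(-147, Function('p')(22, I)) = Add(-147, Add(6, Mul(2, 22))) = Add(-147, Add(6, 44)) = Add(-147, 50) = -97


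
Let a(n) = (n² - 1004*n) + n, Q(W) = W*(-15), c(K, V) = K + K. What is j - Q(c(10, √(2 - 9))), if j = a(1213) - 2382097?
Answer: -2127067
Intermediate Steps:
c(K, V) = 2*K
Q(W) = -15*W
a(n) = n² - 1003*n
j = -2127367 (j = 1213*(-1003 + 1213) - 2382097 = 1213*210 - 2382097 = 254730 - 2382097 = -2127367)
j - Q(c(10, √(2 - 9))) = -2127367 - (-15)*2*10 = -2127367 - (-15)*20 = -2127367 - 1*(-300) = -2127367 + 300 = -2127067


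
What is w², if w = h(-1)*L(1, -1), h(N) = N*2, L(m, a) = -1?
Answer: 4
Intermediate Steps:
h(N) = 2*N
w = 2 (w = (2*(-1))*(-1) = -2*(-1) = 2)
w² = 2² = 4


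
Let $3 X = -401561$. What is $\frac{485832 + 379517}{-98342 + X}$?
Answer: $- \frac{2596047}{696587} \approx -3.7268$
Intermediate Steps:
$X = - \frac{401561}{3}$ ($X = \frac{1}{3} \left(-401561\right) = - \frac{401561}{3} \approx -1.3385 \cdot 10^{5}$)
$\frac{485832 + 379517}{-98342 + X} = \frac{485832 + 379517}{-98342 - \frac{401561}{3}} = \frac{865349}{- \frac{696587}{3}} = 865349 \left(- \frac{3}{696587}\right) = - \frac{2596047}{696587}$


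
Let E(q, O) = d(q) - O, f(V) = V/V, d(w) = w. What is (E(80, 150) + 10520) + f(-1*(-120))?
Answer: 10451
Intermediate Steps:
f(V) = 1
E(q, O) = q - O
(E(80, 150) + 10520) + f(-1*(-120)) = ((80 - 1*150) + 10520) + 1 = ((80 - 150) + 10520) + 1 = (-70 + 10520) + 1 = 10450 + 1 = 10451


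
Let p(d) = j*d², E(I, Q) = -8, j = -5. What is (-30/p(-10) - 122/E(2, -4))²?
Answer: 2343961/10000 ≈ 234.40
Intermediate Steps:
p(d) = -5*d²
(-30/p(-10) - 122/E(2, -4))² = (-30/((-5*(-10)²)) - 122/(-8))² = (-30/((-5*100)) - 122*(-⅛))² = (-30/(-500) + 61/4)² = (-30*(-1/500) + 61/4)² = (3/50 + 61/4)² = (1531/100)² = 2343961/10000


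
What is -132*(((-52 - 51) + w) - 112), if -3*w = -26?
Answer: 27236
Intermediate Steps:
w = 26/3 (w = -⅓*(-26) = 26/3 ≈ 8.6667)
-132*(((-52 - 51) + w) - 112) = -132*(((-52 - 51) + 26/3) - 112) = -132*((-103 + 26/3) - 112) = -132*(-283/3 - 112) = -132*(-619/3) = 27236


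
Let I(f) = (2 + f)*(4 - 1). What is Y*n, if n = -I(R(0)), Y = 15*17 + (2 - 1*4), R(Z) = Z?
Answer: -1518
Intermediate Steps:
I(f) = 6 + 3*f (I(f) = (2 + f)*3 = 6 + 3*f)
Y = 253 (Y = 255 + (2 - 4) = 255 - 2 = 253)
n = -6 (n = -(6 + 3*0) = -(6 + 0) = -1*6 = -6)
Y*n = 253*(-6) = -1518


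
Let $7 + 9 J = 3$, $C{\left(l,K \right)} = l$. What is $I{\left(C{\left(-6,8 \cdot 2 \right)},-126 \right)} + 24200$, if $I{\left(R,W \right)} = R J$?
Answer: $\frac{72608}{3} \approx 24203.0$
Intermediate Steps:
$J = - \frac{4}{9}$ ($J = - \frac{7}{9} + \frac{1}{9} \cdot 3 = - \frac{7}{9} + \frac{1}{3} = - \frac{4}{9} \approx -0.44444$)
$I{\left(R,W \right)} = - \frac{4 R}{9}$ ($I{\left(R,W \right)} = R \left(- \frac{4}{9}\right) = - \frac{4 R}{9}$)
$I{\left(C{\left(-6,8 \cdot 2 \right)},-126 \right)} + 24200 = \left(- \frac{4}{9}\right) \left(-6\right) + 24200 = \frac{8}{3} + 24200 = \frac{72608}{3}$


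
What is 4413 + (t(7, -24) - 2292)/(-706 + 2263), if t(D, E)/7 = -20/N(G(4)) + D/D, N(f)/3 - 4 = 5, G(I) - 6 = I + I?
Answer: 185456272/42039 ≈ 4411.5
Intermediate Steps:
G(I) = 6 + 2*I (G(I) = 6 + (I + I) = 6 + 2*I)
N(f) = 27 (N(f) = 12 + 3*5 = 12 + 15 = 27)
t(D, E) = 49/27 (t(D, E) = 7*(-20/27 + D/D) = 7*(-20*1/27 + 1) = 7*(-20/27 + 1) = 7*(7/27) = 49/27)
4413 + (t(7, -24) - 2292)/(-706 + 2263) = 4413 + (49/27 - 2292)/(-706 + 2263) = 4413 - 61835/27/1557 = 4413 - 61835/27*1/1557 = 4413 - 61835/42039 = 185456272/42039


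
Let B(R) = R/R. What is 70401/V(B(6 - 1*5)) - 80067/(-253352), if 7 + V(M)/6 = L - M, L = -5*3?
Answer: -2970864151/5827096 ≈ -509.84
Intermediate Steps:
B(R) = 1
L = -15
V(M) = -132 - 6*M (V(M) = -42 + 6*(-15 - M) = -42 + (-90 - 6*M) = -132 - 6*M)
70401/V(B(6 - 1*5)) - 80067/(-253352) = 70401/(-132 - 6*1) - 80067/(-253352) = 70401/(-132 - 6) - 80067*(-1/253352) = 70401/(-138) + 80067/253352 = 70401*(-1/138) + 80067/253352 = -23467/46 + 80067/253352 = -2970864151/5827096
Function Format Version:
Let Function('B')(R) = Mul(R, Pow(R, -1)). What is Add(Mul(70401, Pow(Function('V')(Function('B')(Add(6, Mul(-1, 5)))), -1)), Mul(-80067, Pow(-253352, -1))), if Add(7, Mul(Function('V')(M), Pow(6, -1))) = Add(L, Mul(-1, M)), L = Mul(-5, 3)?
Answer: Rational(-2970864151, 5827096) ≈ -509.84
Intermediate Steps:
Function('B')(R) = 1
L = -15
Function('V')(M) = Add(-132, Mul(-6, M)) (Function('V')(M) = Add(-42, Mul(6, Add(-15, Mul(-1, M)))) = Add(-42, Add(-90, Mul(-6, M))) = Add(-132, Mul(-6, M)))
Add(Mul(70401, Pow(Function('V')(Function('B')(Add(6, Mul(-1, 5)))), -1)), Mul(-80067, Pow(-253352, -1))) = Add(Mul(70401, Pow(Add(-132, Mul(-6, 1)), -1)), Mul(-80067, Pow(-253352, -1))) = Add(Mul(70401, Pow(Add(-132, -6), -1)), Mul(-80067, Rational(-1, 253352))) = Add(Mul(70401, Pow(-138, -1)), Rational(80067, 253352)) = Add(Mul(70401, Rational(-1, 138)), Rational(80067, 253352)) = Add(Rational(-23467, 46), Rational(80067, 253352)) = Rational(-2970864151, 5827096)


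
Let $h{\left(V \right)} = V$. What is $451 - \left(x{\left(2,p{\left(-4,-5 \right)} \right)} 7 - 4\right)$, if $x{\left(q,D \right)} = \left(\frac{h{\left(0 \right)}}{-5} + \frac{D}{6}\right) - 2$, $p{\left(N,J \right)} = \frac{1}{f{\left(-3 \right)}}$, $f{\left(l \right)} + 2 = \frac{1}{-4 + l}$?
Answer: $\frac{42259}{90} \approx 469.54$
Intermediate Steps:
$f{\left(l \right)} = -2 + \frac{1}{-4 + l}$
$p{\left(N,J \right)} = - \frac{7}{15}$ ($p{\left(N,J \right)} = \frac{1}{\frac{1}{-4 - 3} \left(9 - -6\right)} = \frac{1}{\frac{1}{-7} \left(9 + 6\right)} = \frac{1}{\left(- \frac{1}{7}\right) 15} = \frac{1}{- \frac{15}{7}} = - \frac{7}{15}$)
$x{\left(q,D \right)} = -2 + \frac{D}{6}$ ($x{\left(q,D \right)} = \left(\frac{0}{-5} + \frac{D}{6}\right) - 2 = \left(0 \left(- \frac{1}{5}\right) + D \frac{1}{6}\right) - 2 = \left(0 + \frac{D}{6}\right) - 2 = \frac{D}{6} - 2 = -2 + \frac{D}{6}$)
$451 - \left(x{\left(2,p{\left(-4,-5 \right)} \right)} 7 - 4\right) = 451 - \left(\left(-2 + \frac{1}{6} \left(- \frac{7}{15}\right)\right) 7 - 4\right) = 451 - \left(\left(-2 - \frac{7}{90}\right) 7 - 4\right) = 451 - \left(\left(- \frac{187}{90}\right) 7 - 4\right) = 451 - \left(- \frac{1309}{90} - 4\right) = 451 - - \frac{1669}{90} = 451 + \frac{1669}{90} = \frac{42259}{90}$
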